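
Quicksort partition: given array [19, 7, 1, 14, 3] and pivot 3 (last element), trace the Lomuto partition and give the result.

Lomuto partition with pivot = 3:

Initial array: [19, 7, 1, 14, 3]

arr[0]=19 > 3: no swap
arr[1]=7 > 3: no swap
arr[2]=1 <= 3: swap with position 0, array becomes [1, 7, 19, 14, 3]
arr[3]=14 > 3: no swap

Place pivot at position 1: [1, 3, 19, 14, 7]
Pivot position: 1

After partitioning with pivot 3, the array becomes [1, 3, 19, 14, 7]. The pivot is placed at index 1. All elements to the left of the pivot are <= 3, and all elements to the right are > 3.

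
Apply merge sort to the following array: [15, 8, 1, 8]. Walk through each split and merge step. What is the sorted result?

Merge sort trace:

Split: [15, 8, 1, 8] -> [15, 8] and [1, 8]
  Split: [15, 8] -> [15] and [8]
  Merge: [15] + [8] -> [8, 15]
  Split: [1, 8] -> [1] and [8]
  Merge: [1] + [8] -> [1, 8]
Merge: [8, 15] + [1, 8] -> [1, 8, 8, 15]

Final sorted array: [1, 8, 8, 15]

The merge sort proceeds by recursively splitting the array and merging sorted halves.
After all merges, the sorted array is [1, 8, 8, 15].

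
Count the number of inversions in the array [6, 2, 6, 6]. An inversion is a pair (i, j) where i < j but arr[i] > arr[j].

Finding inversions in [6, 2, 6, 6]:

(0, 1): arr[0]=6 > arr[1]=2

Total inversions: 1

The array has 1 inversion(s): (0,1). Each pair (i,j) satisfies i < j and arr[i] > arr[j].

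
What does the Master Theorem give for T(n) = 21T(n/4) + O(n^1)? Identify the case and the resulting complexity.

Master Theorem for T(n) = 21T(n/4) + O(n^1):

a = 21, b = 4, c = 1
log_b(a) = log_4(21) = 2.1962

Case 1: c = 1 < log_4(21) = 2.1962
T(n) = O(n^(log_4 21))

For T(n) = 21T(n/4) + O(n^1): log_4(21) = 2.1962. This is Case 1 of the Master Theorem (c < log_b(a), work dominated by leaves), giving O(n^(log_4 21)).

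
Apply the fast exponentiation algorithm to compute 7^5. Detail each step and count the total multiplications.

Computing 7^5 by squaring (build up from 7^1; each line after the first costs one multiplication):

7^1 = 7
7^2 = (7^1)^2 = 7^2 = 49
7^4 = (7^2)^2 = 49^2 = 2401
7^5 = 7 * 7^4 = 7 * 2401 = 16807

Result: 16807
Multiplications needed: 3 (3 lines after 7^1)

7^5 = 16807. Using exponentiation by squaring, this requires 3 multiplications. The key idea: if the exponent is even, square the half-power; if odd, multiply by the base once.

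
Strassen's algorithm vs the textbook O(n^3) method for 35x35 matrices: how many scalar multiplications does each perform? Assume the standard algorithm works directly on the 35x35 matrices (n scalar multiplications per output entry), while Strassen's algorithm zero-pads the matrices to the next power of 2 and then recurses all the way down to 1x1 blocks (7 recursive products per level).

Matrix multiplication for 35x35 matrices:

Strassen's algorithm requires power-of-2 dimensions. Pad 35x35 to 64x64 (next power of 2).

Standard algorithm: 35^3 = 42875 multiplications
Strassen's algorithm: 7^(log2(64)) = 7^6 = 117649 multiplications
Difference: 42875 - 117649 = -74774 (Strassen uses MORE here due to padding overhead — for small or just-over-power-of-2 n, padding can outweigh the per-level savings)

Standard: 42875 multiplications (35^3). Strassen: 117649 multiplications (7^6, after padding to 64x64). Strassen reduces 8 recursive multiplications to 7 at each level.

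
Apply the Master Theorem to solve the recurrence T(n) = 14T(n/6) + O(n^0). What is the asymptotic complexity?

Master Theorem for T(n) = 14T(n/6) + O(n^0):

a = 14, b = 6, c = 0
log_b(a) = log_6(14) = 1.4729

Case 1: c = 0 < log_6(14) = 1.4729
T(n) = O(n^(log_6 14))

For T(n) = 14T(n/6) + O(n^0): log_6(14) = 1.4729. This is Case 1 of the Master Theorem (c < log_b(a), work dominated by leaves), giving O(n^(log_6 14)).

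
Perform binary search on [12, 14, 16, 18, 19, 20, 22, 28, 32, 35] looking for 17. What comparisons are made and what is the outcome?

Binary search for 17 in [12, 14, 16, 18, 19, 20, 22, 28, 32, 35]:

lo=0, hi=9, mid=4, arr[mid]=19 -> 19 > 17, search left half
lo=0, hi=3, mid=1, arr[mid]=14 -> 14 < 17, search right half
lo=2, hi=3, mid=2, arr[mid]=16 -> 16 < 17, search right half
lo=3, hi=3, mid=3, arr[mid]=18 -> 18 > 17, search left half
lo=3 > hi=2, target 17 not found

Binary search determines that 17 is not in the array after 4 comparisons. The search space was exhausted without finding the target.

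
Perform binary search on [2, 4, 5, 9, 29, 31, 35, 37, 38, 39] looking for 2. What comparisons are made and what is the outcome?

Binary search for 2 in [2, 4, 5, 9, 29, 31, 35, 37, 38, 39]:

lo=0, hi=9, mid=4, arr[mid]=29 -> 29 > 2, search left half
lo=0, hi=3, mid=1, arr[mid]=4 -> 4 > 2, search left half
lo=0, hi=0, mid=0, arr[mid]=2 -> Found target at index 0!

Binary search finds 2 at index 0 after 3 comparisons. The search repeatedly halves the search space by comparing with the middle element.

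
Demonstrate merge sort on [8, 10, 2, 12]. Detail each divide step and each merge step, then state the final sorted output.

Merge sort trace:

Split: [8, 10, 2, 12] -> [8, 10] and [2, 12]
  Split: [8, 10] -> [8] and [10]
  Merge: [8] + [10] -> [8, 10]
  Split: [2, 12] -> [2] and [12]
  Merge: [2] + [12] -> [2, 12]
Merge: [8, 10] + [2, 12] -> [2, 8, 10, 12]

Final sorted array: [2, 8, 10, 12]

The merge sort proceeds by recursively splitting the array and merging sorted halves.
After all merges, the sorted array is [2, 8, 10, 12].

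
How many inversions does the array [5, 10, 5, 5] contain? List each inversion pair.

Finding inversions in [5, 10, 5, 5]:

(1, 2): arr[1]=10 > arr[2]=5
(1, 3): arr[1]=10 > arr[3]=5

Total inversions: 2

The array has 2 inversion(s): (1,2), (1,3). Each pair (i,j) satisfies i < j and arr[i] > arr[j].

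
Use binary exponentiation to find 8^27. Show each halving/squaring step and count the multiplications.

Computing 8^27 by squaring (build up from 8^1; each line after the first costs one multiplication):

8^1 = 8
8^2 = (8^1)^2 = 8^2 = 64
8^3 = 8 * 8^2 = 8 * 64 = 512
8^6 = (8^3)^2 = 512^2 = 262144
8^12 = (8^6)^2 = 262144^2 = 68719476736
8^13 = 8 * 8^12 = 8 * 68719476736 = 549755813888
8^26 = (8^13)^2 = 549755813888^2 = 302231454903657293676544
8^27 = 8 * 8^26 = 8 * 302231454903657293676544 = 2417851639229258349412352

Result: 2417851639229258349412352
Multiplications needed: 7 (7 lines after 8^1)

8^27 = 2417851639229258349412352. Using exponentiation by squaring, this requires 7 multiplications. The key idea: if the exponent is even, square the half-power; if odd, multiply by the base once.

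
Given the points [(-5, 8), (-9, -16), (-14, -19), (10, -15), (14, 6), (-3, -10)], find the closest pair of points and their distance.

Computing all pairwise distances among 6 points:

d((-5, 8), (-9, -16)) = 24.3311
d((-5, 8), (-14, -19)) = 28.4605
d((-5, 8), (10, -15)) = 27.4591
d((-5, 8), (14, 6)) = 19.105
d((-5, 8), (-3, -10)) = 18.1108
d((-9, -16), (-14, -19)) = 5.831 <-- minimum
d((-9, -16), (10, -15)) = 19.0263
d((-9, -16), (14, 6)) = 31.8277
d((-9, -16), (-3, -10)) = 8.4853
d((-14, -19), (10, -15)) = 24.3311
d((-14, -19), (14, 6)) = 37.5366
d((-14, -19), (-3, -10)) = 14.2127
d((10, -15), (14, 6)) = 21.3776
d((10, -15), (-3, -10)) = 13.9284
d((14, 6), (-3, -10)) = 23.3452

Closest pair: (-9, -16) and (-14, -19) with distance 5.831

The closest pair is (-9, -16) and (-14, -19) with Euclidean distance 5.831. For 6 points, brute-force pairwise comparison is shown above. For large n, the divide-and-conquer algorithm (sort by x, recurse on halves, check the dividing strip) achieves O(n log n).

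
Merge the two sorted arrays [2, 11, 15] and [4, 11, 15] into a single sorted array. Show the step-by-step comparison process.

Merging process:

Compare 2 vs 4: take 2 from left. Merged: [2]
Compare 11 vs 4: take 4 from right. Merged: [2, 4]
Compare 11 vs 11: take 11 from left. Merged: [2, 4, 11]
Compare 15 vs 11: take 11 from right. Merged: [2, 4, 11, 11]
Compare 15 vs 15: take 15 from left. Merged: [2, 4, 11, 11, 15]
Append remaining from right: [15]. Merged: [2, 4, 11, 11, 15, 15]

Final merged array: [2, 4, 11, 11, 15, 15]
Total comparisons: 5

The merged array is [2, 4, 11, 11, 15, 15], requiring 5 comparisons. The merge step runs in O(n) time where n is the total number of elements.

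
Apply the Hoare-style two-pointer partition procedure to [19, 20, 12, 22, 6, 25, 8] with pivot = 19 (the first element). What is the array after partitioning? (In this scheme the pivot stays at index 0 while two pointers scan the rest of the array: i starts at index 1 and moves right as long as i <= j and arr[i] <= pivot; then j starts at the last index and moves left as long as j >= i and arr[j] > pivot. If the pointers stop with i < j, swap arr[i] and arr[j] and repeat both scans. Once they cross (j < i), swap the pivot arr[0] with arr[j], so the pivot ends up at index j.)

Hoare-style two-pointer partition with pivot = 19:

Initial array: [19, 20, 12, 22, 6, 25, 8]

Pointers start at i = 1, j = 6.
i stops at index 1 (arr[1]=20 > 19), j stops at index 6 (arr[6]=8 <= 19): swap arr[1] and arr[6], array becomes [19, 8, 12, 22, 6, 25, 20]
i stops at index 3 (arr[3]=22 > 19), j stops at index 4 (arr[4]=6 <= 19): swap arr[3] and arr[4], array becomes [19, 8, 12, 6, 22, 25, 20]
i ends at 4, j ends at 3: the pointers have crossed (j < i), so scanning stops.

Swap pivot arr[0] with arr[3] to place pivot at position 3: [6, 8, 12, 19, 22, 25, 20]
Pivot position: 3

After partitioning with pivot 19, the array becomes [6, 8, 12, 19, 22, 25, 20]. The pivot is placed at index 3. All elements to the left of the pivot are <= 19, and all elements to the right are > 19.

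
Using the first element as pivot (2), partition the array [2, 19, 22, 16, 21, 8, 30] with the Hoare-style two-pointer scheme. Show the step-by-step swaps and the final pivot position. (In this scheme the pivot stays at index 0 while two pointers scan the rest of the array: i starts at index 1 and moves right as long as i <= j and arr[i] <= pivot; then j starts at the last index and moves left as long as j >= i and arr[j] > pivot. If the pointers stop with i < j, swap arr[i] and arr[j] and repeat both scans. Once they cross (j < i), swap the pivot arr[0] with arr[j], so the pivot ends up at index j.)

Hoare-style two-pointer partition with pivot = 2:

Initial array: [2, 19, 22, 16, 21, 8, 30]

Pointers start at i = 1, j = 6.
i ends at 1, j ends at 0: the pointers have crossed (j < i), so scanning stops.

j = 0, so swapping arr[0] with arr[j] leaves the pivot at position 0: [2, 19, 22, 16, 21, 8, 30]
Pivot position: 0

After partitioning with pivot 2, the array becomes [2, 19, 22, 16, 21, 8, 30]. The pivot is placed at index 0. All elements to the left of the pivot are <= 2, and all elements to the right are > 2.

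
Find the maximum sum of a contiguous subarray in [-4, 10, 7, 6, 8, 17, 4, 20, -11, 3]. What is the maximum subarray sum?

Using Kadane's algorithm on [-4, 10, 7, 6, 8, 17, 4, 20, -11, 3]:

Scanning through the array:
Position 1 (value 10): max_ending_here = 10, max_so_far = 10
Position 2 (value 7): max_ending_here = 17, max_so_far = 17
Position 3 (value 6): max_ending_here = 23, max_so_far = 23
Position 4 (value 8): max_ending_here = 31, max_so_far = 31
Position 5 (value 17): max_ending_here = 48, max_so_far = 48
Position 6 (value 4): max_ending_here = 52, max_so_far = 52
Position 7 (value 20): max_ending_here = 72, max_so_far = 72
Position 8 (value -11): max_ending_here = 61, max_so_far = 72
Position 9 (value 3): max_ending_here = 64, max_so_far = 72

Maximum subarray: [10, 7, 6, 8, 17, 4, 20]
Maximum sum: 72

The maximum subarray is [10, 7, 6, 8, 17, 4, 20] with sum 72. This subarray runs from index 1 to index 7.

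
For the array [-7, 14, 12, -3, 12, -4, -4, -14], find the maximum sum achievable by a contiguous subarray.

Using Kadane's algorithm on [-7, 14, 12, -3, 12, -4, -4, -14]:

Scanning through the array:
Position 1 (value 14): max_ending_here = 14, max_so_far = 14
Position 2 (value 12): max_ending_here = 26, max_so_far = 26
Position 3 (value -3): max_ending_here = 23, max_so_far = 26
Position 4 (value 12): max_ending_here = 35, max_so_far = 35
Position 5 (value -4): max_ending_here = 31, max_so_far = 35
Position 6 (value -4): max_ending_here = 27, max_so_far = 35
Position 7 (value -14): max_ending_here = 13, max_so_far = 35

Maximum subarray: [14, 12, -3, 12]
Maximum sum: 35

The maximum subarray is [14, 12, -3, 12] with sum 35. This subarray runs from index 1 to index 4.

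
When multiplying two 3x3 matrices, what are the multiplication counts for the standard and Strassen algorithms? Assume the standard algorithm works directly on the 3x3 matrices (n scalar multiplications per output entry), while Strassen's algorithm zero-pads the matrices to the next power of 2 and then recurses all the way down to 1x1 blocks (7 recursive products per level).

Matrix multiplication for 3x3 matrices:

Strassen's algorithm requires power-of-2 dimensions. Pad 3x3 to 4x4 (next power of 2).

Standard algorithm: 3^3 = 27 multiplications
Strassen's algorithm: 7^(log2(4)) = 7^2 = 49 multiplications
Difference: 27 - 49 = -22 (Strassen uses MORE here due to padding overhead — for small or just-over-power-of-2 n, padding can outweigh the per-level savings)

Standard: 27 multiplications (3^3). Strassen: 49 multiplications (7^2, after padding to 4x4). Strassen reduces 8 recursive multiplications to 7 at each level.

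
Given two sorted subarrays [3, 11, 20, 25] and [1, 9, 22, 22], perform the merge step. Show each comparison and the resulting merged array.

Merging process:

Compare 3 vs 1: take 1 from right. Merged: [1]
Compare 3 vs 9: take 3 from left. Merged: [1, 3]
Compare 11 vs 9: take 9 from right. Merged: [1, 3, 9]
Compare 11 vs 22: take 11 from left. Merged: [1, 3, 9, 11]
Compare 20 vs 22: take 20 from left. Merged: [1, 3, 9, 11, 20]
Compare 25 vs 22: take 22 from right. Merged: [1, 3, 9, 11, 20, 22]
Compare 25 vs 22: take 22 from right. Merged: [1, 3, 9, 11, 20, 22, 22]
Append remaining from left: [25]. Merged: [1, 3, 9, 11, 20, 22, 22, 25]

Final merged array: [1, 3, 9, 11, 20, 22, 22, 25]
Total comparisons: 7

The merged array is [1, 3, 9, 11, 20, 22, 22, 25], requiring 7 comparisons. The merge step runs in O(n) time where n is the total number of elements.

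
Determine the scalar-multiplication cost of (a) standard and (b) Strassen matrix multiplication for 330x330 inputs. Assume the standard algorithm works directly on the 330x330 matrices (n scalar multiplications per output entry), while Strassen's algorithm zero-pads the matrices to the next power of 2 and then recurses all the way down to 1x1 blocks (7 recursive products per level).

Matrix multiplication for 330x330 matrices:

Strassen's algorithm requires power-of-2 dimensions. Pad 330x330 to 512x512 (next power of 2).

Standard algorithm: 330^3 = 35937000 multiplications
Strassen's algorithm: 7^(log2(512)) = 7^9 = 40353607 multiplications
Difference: 35937000 - 40353607 = -4416607 (Strassen uses MORE here due to padding overhead — for small or just-over-power-of-2 n, padding can outweigh the per-level savings)

Standard: 35937000 multiplications (330^3). Strassen: 40353607 multiplications (7^9, after padding to 512x512). Strassen reduces 8 recursive multiplications to 7 at each level.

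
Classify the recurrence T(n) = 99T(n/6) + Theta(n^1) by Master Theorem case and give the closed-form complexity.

Master Theorem for T(n) = 99T(n/6) + O(n^1):

a = 99, b = 6, c = 1
log_b(a) = log_6(99) = 2.5646

Case 1: c = 1 < log_6(99) = 2.5646
T(n) = O(n^(log_6 99))

For T(n) = 99T(n/6) + O(n^1): log_6(99) = 2.5646. This is Case 1 of the Master Theorem (c < log_b(a), work dominated by leaves), giving O(n^(log_6 99)).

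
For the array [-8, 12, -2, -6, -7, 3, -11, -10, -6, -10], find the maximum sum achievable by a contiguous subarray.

Using Kadane's algorithm on [-8, 12, -2, -6, -7, 3, -11, -10, -6, -10]:

Scanning through the array:
Position 1 (value 12): max_ending_here = 12, max_so_far = 12
Position 2 (value -2): max_ending_here = 10, max_so_far = 12
Position 3 (value -6): max_ending_here = 4, max_so_far = 12
Position 4 (value -7): max_ending_here = -3, max_so_far = 12
Position 5 (value 3): max_ending_here = 3, max_so_far = 12
Position 6 (value -11): max_ending_here = -8, max_so_far = 12
Position 7 (value -10): max_ending_here = -10, max_so_far = 12
Position 8 (value -6): max_ending_here = -6, max_so_far = 12
Position 9 (value -10): max_ending_here = -10, max_so_far = 12

Maximum subarray: [12]
Maximum sum: 12

The maximum subarray is [12] with sum 12. This subarray runs from index 1 to index 1.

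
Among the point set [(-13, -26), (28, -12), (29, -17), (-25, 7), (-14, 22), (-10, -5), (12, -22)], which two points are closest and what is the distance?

Computing all pairwise distances among 7 points:

d((-13, -26), (28, -12)) = 43.3244
d((-13, -26), (29, -17)) = 42.9535
d((-13, -26), (-25, 7)) = 35.1141
d((-13, -26), (-14, 22)) = 48.0104
d((-13, -26), (-10, -5)) = 21.2132
d((-13, -26), (12, -22)) = 25.318
d((28, -12), (29, -17)) = 5.099 <-- minimum
d((28, -12), (-25, 7)) = 56.3028
d((28, -12), (-14, 22)) = 54.037
d((28, -12), (-10, -5)) = 38.6394
d((28, -12), (12, -22)) = 18.868
d((29, -17), (-25, 7)) = 59.0931
d((29, -17), (-14, 22)) = 58.0517
d((29, -17), (-10, -5)) = 40.8044
d((29, -17), (12, -22)) = 17.72
d((-25, 7), (-14, 22)) = 18.6011
d((-25, 7), (-10, -5)) = 19.2094
d((-25, 7), (12, -22)) = 47.0106
d((-14, 22), (-10, -5)) = 27.2947
d((-14, 22), (12, -22)) = 51.1077
d((-10, -5), (12, -22)) = 27.8029

Closest pair: (28, -12) and (29, -17) with distance 5.099

The closest pair is (28, -12) and (29, -17) with Euclidean distance 5.099. For 7 points, brute-force pairwise comparison is shown above. For large n, the divide-and-conquer algorithm (sort by x, recurse on halves, check the dividing strip) achieves O(n log n).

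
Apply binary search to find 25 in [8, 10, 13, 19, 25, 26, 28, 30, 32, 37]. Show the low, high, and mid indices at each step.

Binary search for 25 in [8, 10, 13, 19, 25, 26, 28, 30, 32, 37]:

lo=0, hi=9, mid=4, arr[mid]=25 -> Found target at index 4!

Binary search finds 25 at index 4 after 1 comparisons. The search repeatedly halves the search space by comparing with the middle element.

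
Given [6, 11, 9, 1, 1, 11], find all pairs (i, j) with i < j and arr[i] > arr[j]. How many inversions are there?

Finding inversions in [6, 11, 9, 1, 1, 11]:

(0, 3): arr[0]=6 > arr[3]=1
(0, 4): arr[0]=6 > arr[4]=1
(1, 2): arr[1]=11 > arr[2]=9
(1, 3): arr[1]=11 > arr[3]=1
(1, 4): arr[1]=11 > arr[4]=1
(2, 3): arr[2]=9 > arr[3]=1
(2, 4): arr[2]=9 > arr[4]=1

Total inversions: 7

The array has 7 inversion(s): (0,3), (0,4), (1,2), (1,3), (1,4), (2,3), (2,4). Each pair (i,j) satisfies i < j and arr[i] > arr[j].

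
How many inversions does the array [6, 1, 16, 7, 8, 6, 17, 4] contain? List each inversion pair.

Finding inversions in [6, 1, 16, 7, 8, 6, 17, 4]:

(0, 1): arr[0]=6 > arr[1]=1
(0, 7): arr[0]=6 > arr[7]=4
(2, 3): arr[2]=16 > arr[3]=7
(2, 4): arr[2]=16 > arr[4]=8
(2, 5): arr[2]=16 > arr[5]=6
(2, 7): arr[2]=16 > arr[7]=4
(3, 5): arr[3]=7 > arr[5]=6
(3, 7): arr[3]=7 > arr[7]=4
(4, 5): arr[4]=8 > arr[5]=6
(4, 7): arr[4]=8 > arr[7]=4
(5, 7): arr[5]=6 > arr[7]=4
(6, 7): arr[6]=17 > arr[7]=4

Total inversions: 12

The array has 12 inversion(s): (0,1), (0,7), (2,3), (2,4), (2,5), (2,7), (3,5), (3,7), (4,5), (4,7), (5,7), (6,7). Each pair (i,j) satisfies i < j and arr[i] > arr[j].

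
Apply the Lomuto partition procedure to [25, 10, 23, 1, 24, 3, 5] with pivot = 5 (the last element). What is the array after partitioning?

Lomuto partition with pivot = 5:

Initial array: [25, 10, 23, 1, 24, 3, 5]

arr[0]=25 > 5: no swap
arr[1]=10 > 5: no swap
arr[2]=23 > 5: no swap
arr[3]=1 <= 5: swap with position 0, array becomes [1, 10, 23, 25, 24, 3, 5]
arr[4]=24 > 5: no swap
arr[5]=3 <= 5: swap with position 1, array becomes [1, 3, 23, 25, 24, 10, 5]

Place pivot at position 2: [1, 3, 5, 25, 24, 10, 23]
Pivot position: 2

After partitioning with pivot 5, the array becomes [1, 3, 5, 25, 24, 10, 23]. The pivot is placed at index 2. All elements to the left of the pivot are <= 5, and all elements to the right are > 5.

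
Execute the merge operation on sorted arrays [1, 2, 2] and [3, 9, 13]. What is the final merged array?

Merging process:

Compare 1 vs 3: take 1 from left. Merged: [1]
Compare 2 vs 3: take 2 from left. Merged: [1, 2]
Compare 2 vs 3: take 2 from left. Merged: [1, 2, 2]
Append remaining from right: [3, 9, 13]. Merged: [1, 2, 2, 3, 9, 13]

Final merged array: [1, 2, 2, 3, 9, 13]
Total comparisons: 3

The merged array is [1, 2, 2, 3, 9, 13], requiring 3 comparisons. The merge step runs in O(n) time where n is the total number of elements.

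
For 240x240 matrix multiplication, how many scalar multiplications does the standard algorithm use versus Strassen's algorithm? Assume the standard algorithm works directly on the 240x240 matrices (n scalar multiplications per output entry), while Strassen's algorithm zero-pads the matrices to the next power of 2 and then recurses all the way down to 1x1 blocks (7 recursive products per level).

Matrix multiplication for 240x240 matrices:

Strassen's algorithm requires power-of-2 dimensions. Pad 240x240 to 256x256 (next power of 2).

Standard algorithm: 240^3 = 13824000 multiplications
Strassen's algorithm: 7^(log2(256)) = 7^8 = 5764801 multiplications
Savings: 13824000 - 5764801 = 8059199 multiplications

Standard: 13824000 multiplications (240^3). Strassen: 5764801 multiplications (7^8, after padding to 256x256). Strassen reduces 8 recursive multiplications to 7 at each level.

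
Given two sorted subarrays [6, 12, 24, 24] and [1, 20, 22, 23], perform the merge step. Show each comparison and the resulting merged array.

Merging process:

Compare 6 vs 1: take 1 from right. Merged: [1]
Compare 6 vs 20: take 6 from left. Merged: [1, 6]
Compare 12 vs 20: take 12 from left. Merged: [1, 6, 12]
Compare 24 vs 20: take 20 from right. Merged: [1, 6, 12, 20]
Compare 24 vs 22: take 22 from right. Merged: [1, 6, 12, 20, 22]
Compare 24 vs 23: take 23 from right. Merged: [1, 6, 12, 20, 22, 23]
Append remaining from left: [24, 24]. Merged: [1, 6, 12, 20, 22, 23, 24, 24]

Final merged array: [1, 6, 12, 20, 22, 23, 24, 24]
Total comparisons: 6

The merged array is [1, 6, 12, 20, 22, 23, 24, 24], requiring 6 comparisons. The merge step runs in O(n) time where n is the total number of elements.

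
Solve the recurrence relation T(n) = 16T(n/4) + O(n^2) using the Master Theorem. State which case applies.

Master Theorem for T(n) = 16T(n/4) + O(n^2):

a = 16, b = 4, c = 2
log_b(a) = log_4(16) = 2.0000

Case 2: c = 2 = log_4(16) = 2.0000
T(n) = O(n^2 log n) = O(n^2 log n)

For T(n) = 16T(n/4) + O(n^2): log_4(16) = 2.0000. This is Case 2 of the Master Theorem (c = log_b(a), equal work at all levels), giving O(n^2 log n).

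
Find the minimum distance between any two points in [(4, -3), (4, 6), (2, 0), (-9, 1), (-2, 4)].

Computing all pairwise distances among 5 points:

d((4, -3), (4, 6)) = 9.0
d((4, -3), (2, 0)) = 3.6056 <-- minimum
d((4, -3), (-9, 1)) = 13.6015
d((4, -3), (-2, 4)) = 9.2195
d((4, 6), (2, 0)) = 6.3246
d((4, 6), (-9, 1)) = 13.9284
d((4, 6), (-2, 4)) = 6.3246
d((2, 0), (-9, 1)) = 11.0454
d((2, 0), (-2, 4)) = 5.6569
d((-9, 1), (-2, 4)) = 7.6158

Closest pair: (4, -3) and (2, 0) with distance 3.6056

The closest pair is (4, -3) and (2, 0) with Euclidean distance 3.6056. For 5 points, brute-force pairwise comparison is shown above. For large n, the divide-and-conquer algorithm (sort by x, recurse on halves, check the dividing strip) achieves O(n log n).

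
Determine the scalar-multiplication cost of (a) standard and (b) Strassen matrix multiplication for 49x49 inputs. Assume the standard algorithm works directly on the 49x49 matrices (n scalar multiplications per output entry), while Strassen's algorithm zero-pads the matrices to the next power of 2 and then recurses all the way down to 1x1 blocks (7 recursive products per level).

Matrix multiplication for 49x49 matrices:

Strassen's algorithm requires power-of-2 dimensions. Pad 49x49 to 64x64 (next power of 2).

Standard algorithm: 49^3 = 117649 multiplications
Strassen's algorithm: 7^(log2(64)) = 7^6 = 117649 multiplications
Savings: 117649 - 117649 = 0 multiplications

Standard: 117649 multiplications (49^3). Strassen: 117649 multiplications (7^6, after padding to 64x64). Strassen reduces 8 recursive multiplications to 7 at each level.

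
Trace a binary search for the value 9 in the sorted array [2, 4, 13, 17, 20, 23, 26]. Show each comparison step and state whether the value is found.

Binary search for 9 in [2, 4, 13, 17, 20, 23, 26]:

lo=0, hi=6, mid=3, arr[mid]=17 -> 17 > 9, search left half
lo=0, hi=2, mid=1, arr[mid]=4 -> 4 < 9, search right half
lo=2, hi=2, mid=2, arr[mid]=13 -> 13 > 9, search left half
lo=2 > hi=1, target 9 not found

Binary search determines that 9 is not in the array after 3 comparisons. The search space was exhausted without finding the target.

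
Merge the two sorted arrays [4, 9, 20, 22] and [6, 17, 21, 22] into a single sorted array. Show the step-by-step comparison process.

Merging process:

Compare 4 vs 6: take 4 from left. Merged: [4]
Compare 9 vs 6: take 6 from right. Merged: [4, 6]
Compare 9 vs 17: take 9 from left. Merged: [4, 6, 9]
Compare 20 vs 17: take 17 from right. Merged: [4, 6, 9, 17]
Compare 20 vs 21: take 20 from left. Merged: [4, 6, 9, 17, 20]
Compare 22 vs 21: take 21 from right. Merged: [4, 6, 9, 17, 20, 21]
Compare 22 vs 22: take 22 from left. Merged: [4, 6, 9, 17, 20, 21, 22]
Append remaining from right: [22]. Merged: [4, 6, 9, 17, 20, 21, 22, 22]

Final merged array: [4, 6, 9, 17, 20, 21, 22, 22]
Total comparisons: 7

The merged array is [4, 6, 9, 17, 20, 21, 22, 22], requiring 7 comparisons. The merge step runs in O(n) time where n is the total number of elements.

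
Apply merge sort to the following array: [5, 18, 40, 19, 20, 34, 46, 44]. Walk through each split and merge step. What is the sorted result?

Merge sort trace:

Split: [5, 18, 40, 19, 20, 34, 46, 44] -> [5, 18, 40, 19] and [20, 34, 46, 44]
  Split: [5, 18, 40, 19] -> [5, 18] and [40, 19]
    Split: [5, 18] -> [5] and [18]
    Merge: [5] + [18] -> [5, 18]
    Split: [40, 19] -> [40] and [19]
    Merge: [40] + [19] -> [19, 40]
  Merge: [5, 18] + [19, 40] -> [5, 18, 19, 40]
  Split: [20, 34, 46, 44] -> [20, 34] and [46, 44]
    Split: [20, 34] -> [20] and [34]
    Merge: [20] + [34] -> [20, 34]
    Split: [46, 44] -> [46] and [44]
    Merge: [46] + [44] -> [44, 46]
  Merge: [20, 34] + [44, 46] -> [20, 34, 44, 46]
Merge: [5, 18, 19, 40] + [20, 34, 44, 46] -> [5, 18, 19, 20, 34, 40, 44, 46]

Final sorted array: [5, 18, 19, 20, 34, 40, 44, 46]

The merge sort proceeds by recursively splitting the array and merging sorted halves.
After all merges, the sorted array is [5, 18, 19, 20, 34, 40, 44, 46].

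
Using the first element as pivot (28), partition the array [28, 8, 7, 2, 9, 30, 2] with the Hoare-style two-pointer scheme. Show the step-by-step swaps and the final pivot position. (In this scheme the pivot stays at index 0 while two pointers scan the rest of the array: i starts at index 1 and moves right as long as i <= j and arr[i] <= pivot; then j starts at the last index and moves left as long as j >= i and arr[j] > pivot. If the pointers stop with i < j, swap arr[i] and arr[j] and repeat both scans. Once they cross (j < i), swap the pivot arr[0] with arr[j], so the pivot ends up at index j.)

Hoare-style two-pointer partition with pivot = 28:

Initial array: [28, 8, 7, 2, 9, 30, 2]

Pointers start at i = 1, j = 6.
i stops at index 5 (arr[5]=30 > 28), j stops at index 6 (arr[6]=2 <= 28): swap arr[5] and arr[6], array becomes [28, 8, 7, 2, 9, 2, 30]
i ends at 6, j ends at 5: the pointers have crossed (j < i), so scanning stops.

Swap pivot arr[0] with arr[5] to place pivot at position 5: [2, 8, 7, 2, 9, 28, 30]
Pivot position: 5

After partitioning with pivot 28, the array becomes [2, 8, 7, 2, 9, 28, 30]. The pivot is placed at index 5. All elements to the left of the pivot are <= 28, and all elements to the right are > 28.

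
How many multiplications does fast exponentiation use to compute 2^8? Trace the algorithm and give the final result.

Computing 2^8 by squaring (build up from 2^1; each line after the first costs one multiplication):

2^1 = 2
2^2 = (2^1)^2 = 2^2 = 4
2^4 = (2^2)^2 = 4^2 = 16
2^8 = (2^4)^2 = 16^2 = 256

Result: 256
Multiplications needed: 3 (3 lines after 2^1)

2^8 = 256. Using exponentiation by squaring, this requires 3 multiplications. The key idea: if the exponent is even, square the half-power; if odd, multiply by the base once.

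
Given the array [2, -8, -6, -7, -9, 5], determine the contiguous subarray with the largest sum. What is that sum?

Using Kadane's algorithm on [2, -8, -6, -7, -9, 5]:

Scanning through the array:
Position 1 (value -8): max_ending_here = -6, max_so_far = 2
Position 2 (value -6): max_ending_here = -6, max_so_far = 2
Position 3 (value -7): max_ending_here = -7, max_so_far = 2
Position 4 (value -9): max_ending_here = -9, max_so_far = 2
Position 5 (value 5): max_ending_here = 5, max_so_far = 5

Maximum subarray: [5]
Maximum sum: 5

The maximum subarray is [5] with sum 5. This subarray runs from index 5 to index 5.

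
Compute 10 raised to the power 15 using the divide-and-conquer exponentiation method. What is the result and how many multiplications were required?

Computing 10^15 by squaring (build up from 10^1; each line after the first costs one multiplication):

10^1 = 10
10^2 = (10^1)^2 = 10^2 = 100
10^3 = 10 * 10^2 = 10 * 100 = 1000
10^6 = (10^3)^2 = 1000^2 = 1000000
10^7 = 10 * 10^6 = 10 * 1000000 = 10000000
10^14 = (10^7)^2 = 10000000^2 = 100000000000000
10^15 = 10 * 10^14 = 10 * 100000000000000 = 1000000000000000

Result: 1000000000000000
Multiplications needed: 6 (6 lines after 10^1)

10^15 = 1000000000000000. Using exponentiation by squaring, this requires 6 multiplications. The key idea: if the exponent is even, square the half-power; if odd, multiply by the base once.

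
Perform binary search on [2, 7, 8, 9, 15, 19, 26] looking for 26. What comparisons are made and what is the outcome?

Binary search for 26 in [2, 7, 8, 9, 15, 19, 26]:

lo=0, hi=6, mid=3, arr[mid]=9 -> 9 < 26, search right half
lo=4, hi=6, mid=5, arr[mid]=19 -> 19 < 26, search right half
lo=6, hi=6, mid=6, arr[mid]=26 -> Found target at index 6!

Binary search finds 26 at index 6 after 3 comparisons. The search repeatedly halves the search space by comparing with the middle element.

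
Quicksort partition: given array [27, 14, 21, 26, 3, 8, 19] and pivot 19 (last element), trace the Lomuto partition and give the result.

Lomuto partition with pivot = 19:

Initial array: [27, 14, 21, 26, 3, 8, 19]

arr[0]=27 > 19: no swap
arr[1]=14 <= 19: swap with position 0, array becomes [14, 27, 21, 26, 3, 8, 19]
arr[2]=21 > 19: no swap
arr[3]=26 > 19: no swap
arr[4]=3 <= 19: swap with position 1, array becomes [14, 3, 21, 26, 27, 8, 19]
arr[5]=8 <= 19: swap with position 2, array becomes [14, 3, 8, 26, 27, 21, 19]

Place pivot at position 3: [14, 3, 8, 19, 27, 21, 26]
Pivot position: 3

After partitioning with pivot 19, the array becomes [14, 3, 8, 19, 27, 21, 26]. The pivot is placed at index 3. All elements to the left of the pivot are <= 19, and all elements to the right are > 19.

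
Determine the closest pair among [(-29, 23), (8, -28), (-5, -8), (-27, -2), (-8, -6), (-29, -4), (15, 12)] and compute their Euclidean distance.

Computing all pairwise distances among 7 points:

d((-29, 23), (8, -28)) = 63.0079
d((-29, 23), (-5, -8)) = 39.2046
d((-29, 23), (-27, -2)) = 25.0799
d((-29, 23), (-8, -6)) = 35.805
d((-29, 23), (-29, -4)) = 27.0
d((-29, 23), (15, 12)) = 45.3542
d((8, -28), (-5, -8)) = 23.8537
d((8, -28), (-27, -2)) = 43.6005
d((8, -28), (-8, -6)) = 27.2029
d((8, -28), (-29, -4)) = 44.1022
d((8, -28), (15, 12)) = 40.6079
d((-5, -8), (-27, -2)) = 22.8035
d((-5, -8), (-8, -6)) = 3.6056
d((-5, -8), (-29, -4)) = 24.3311
d((-5, -8), (15, 12)) = 28.2843
d((-27, -2), (-8, -6)) = 19.4165
d((-27, -2), (-29, -4)) = 2.8284 <-- minimum
d((-27, -2), (15, 12)) = 44.2719
d((-8, -6), (-29, -4)) = 21.095
d((-8, -6), (15, 12)) = 29.2062
d((-29, -4), (15, 12)) = 46.8188

Closest pair: (-27, -2) and (-29, -4) with distance 2.8284

The closest pair is (-27, -2) and (-29, -4) with Euclidean distance 2.8284. For 7 points, brute-force pairwise comparison is shown above. For large n, the divide-and-conquer algorithm (sort by x, recurse on halves, check the dividing strip) achieves O(n log n).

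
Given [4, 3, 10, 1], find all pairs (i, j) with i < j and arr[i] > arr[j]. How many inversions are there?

Finding inversions in [4, 3, 10, 1]:

(0, 1): arr[0]=4 > arr[1]=3
(0, 3): arr[0]=4 > arr[3]=1
(1, 3): arr[1]=3 > arr[3]=1
(2, 3): arr[2]=10 > arr[3]=1

Total inversions: 4

The array has 4 inversion(s): (0,1), (0,3), (1,3), (2,3). Each pair (i,j) satisfies i < j and arr[i] > arr[j].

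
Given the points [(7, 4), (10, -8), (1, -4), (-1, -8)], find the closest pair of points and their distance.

Computing all pairwise distances among 4 points:

d((7, 4), (10, -8)) = 12.3693
d((7, 4), (1, -4)) = 10.0
d((7, 4), (-1, -8)) = 14.4222
d((10, -8), (1, -4)) = 9.8489
d((10, -8), (-1, -8)) = 11.0
d((1, -4), (-1, -8)) = 4.4721 <-- minimum

Closest pair: (1, -4) and (-1, -8) with distance 4.4721

The closest pair is (1, -4) and (-1, -8) with Euclidean distance 4.4721. For 4 points, brute-force pairwise comparison is shown above. For large n, the divide-and-conquer algorithm (sort by x, recurse on halves, check the dividing strip) achieves O(n log n).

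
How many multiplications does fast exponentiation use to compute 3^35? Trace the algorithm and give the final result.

Computing 3^35 by squaring (build up from 3^1; each line after the first costs one multiplication):

3^1 = 3
3^2 = (3^1)^2 = 3^2 = 9
3^4 = (3^2)^2 = 9^2 = 81
3^8 = (3^4)^2 = 81^2 = 6561
3^16 = (3^8)^2 = 6561^2 = 43046721
3^17 = 3 * 3^16 = 3 * 43046721 = 129140163
3^34 = (3^17)^2 = 129140163^2 = 16677181699666569
3^35 = 3 * 3^34 = 3 * 16677181699666569 = 50031545098999707

Result: 50031545098999707
Multiplications needed: 7 (7 lines after 3^1)

3^35 = 50031545098999707. Using exponentiation by squaring, this requires 7 multiplications. The key idea: if the exponent is even, square the half-power; if odd, multiply by the base once.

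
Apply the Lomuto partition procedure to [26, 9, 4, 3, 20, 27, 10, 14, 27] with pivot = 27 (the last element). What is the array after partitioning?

Lomuto partition with pivot = 27:

Initial array: [26, 9, 4, 3, 20, 27, 10, 14, 27]

arr[0]=26 <= 27: swap with position 0, array becomes [26, 9, 4, 3, 20, 27, 10, 14, 27]
arr[1]=9 <= 27: swap with position 1, array becomes [26, 9, 4, 3, 20, 27, 10, 14, 27]
arr[2]=4 <= 27: swap with position 2, array becomes [26, 9, 4, 3, 20, 27, 10, 14, 27]
arr[3]=3 <= 27: swap with position 3, array becomes [26, 9, 4, 3, 20, 27, 10, 14, 27]
arr[4]=20 <= 27: swap with position 4, array becomes [26, 9, 4, 3, 20, 27, 10, 14, 27]
arr[5]=27 <= 27: swap with position 5, array becomes [26, 9, 4, 3, 20, 27, 10, 14, 27]
arr[6]=10 <= 27: swap with position 6, array becomes [26, 9, 4, 3, 20, 27, 10, 14, 27]
arr[7]=14 <= 27: swap with position 7, array becomes [26, 9, 4, 3, 20, 27, 10, 14, 27]

Place pivot at position 8: [26, 9, 4, 3, 20, 27, 10, 14, 27]
Pivot position: 8

After partitioning with pivot 27, the array becomes [26, 9, 4, 3, 20, 27, 10, 14, 27]. The pivot is placed at index 8. All elements to the left of the pivot are <= 27, and all elements to the right are > 27.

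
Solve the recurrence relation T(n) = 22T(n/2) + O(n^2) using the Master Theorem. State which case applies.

Master Theorem for T(n) = 22T(n/2) + O(n^2):

a = 22, b = 2, c = 2
log_b(a) = log_2(22) = 4.4594

Case 1: c = 2 < log_2(22) = 4.4594
T(n) = O(n^(log_2 22))

For T(n) = 22T(n/2) + O(n^2): log_2(22) = 4.4594. This is Case 1 of the Master Theorem (c < log_b(a), work dominated by leaves), giving O(n^(log_2 22)).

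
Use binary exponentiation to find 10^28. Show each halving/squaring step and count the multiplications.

Computing 10^28 by squaring (build up from 10^1; each line after the first costs one multiplication):

10^1 = 10
10^2 = (10^1)^2 = 10^2 = 100
10^3 = 10 * 10^2 = 10 * 100 = 1000
10^6 = (10^3)^2 = 1000^2 = 1000000
10^7 = 10 * 10^6 = 10 * 1000000 = 10000000
10^14 = (10^7)^2 = 10000000^2 = 100000000000000
10^28 = (10^14)^2 = 100000000000000^2 = 10000000000000000000000000000

Result: 10000000000000000000000000000
Multiplications needed: 6 (6 lines after 10^1)

10^28 = 10000000000000000000000000000. Using exponentiation by squaring, this requires 6 multiplications. The key idea: if the exponent is even, square the half-power; if odd, multiply by the base once.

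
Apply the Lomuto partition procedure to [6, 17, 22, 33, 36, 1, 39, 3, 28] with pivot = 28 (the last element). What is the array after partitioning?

Lomuto partition with pivot = 28:

Initial array: [6, 17, 22, 33, 36, 1, 39, 3, 28]

arr[0]=6 <= 28: swap with position 0, array becomes [6, 17, 22, 33, 36, 1, 39, 3, 28]
arr[1]=17 <= 28: swap with position 1, array becomes [6, 17, 22, 33, 36, 1, 39, 3, 28]
arr[2]=22 <= 28: swap with position 2, array becomes [6, 17, 22, 33, 36, 1, 39, 3, 28]
arr[3]=33 > 28: no swap
arr[4]=36 > 28: no swap
arr[5]=1 <= 28: swap with position 3, array becomes [6, 17, 22, 1, 36, 33, 39, 3, 28]
arr[6]=39 > 28: no swap
arr[7]=3 <= 28: swap with position 4, array becomes [6, 17, 22, 1, 3, 33, 39, 36, 28]

Place pivot at position 5: [6, 17, 22, 1, 3, 28, 39, 36, 33]
Pivot position: 5

After partitioning with pivot 28, the array becomes [6, 17, 22, 1, 3, 28, 39, 36, 33]. The pivot is placed at index 5. All elements to the left of the pivot are <= 28, and all elements to the right are > 28.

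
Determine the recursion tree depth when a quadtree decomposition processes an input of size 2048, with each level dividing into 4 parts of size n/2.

For divide and conquer with division factor 2:

Problem sizes at each level:
Level 0: 2048
Level 1: 1024
Level 2: 512
Level 3: 256
Level 4: 128
Level 5: 64
Level 6: 32
Level 7: 16
Level 8: 8
Level 9: 4
Level 10: 2
Level 11: 1

The root is level 0 and the size-1 base case is level 11 (the tree spans levels 0 through 11, i.e. 12 levels counting the root), so the depth is the number of divisions: log_2(2048) = 11

The recursion tree depth is log_2(2048) = 11. At each level, the problem size is divided by 2, so it takes 11 divisions to reduce to a base case of size 1. The algorithm makes 4 recursive calls at each level.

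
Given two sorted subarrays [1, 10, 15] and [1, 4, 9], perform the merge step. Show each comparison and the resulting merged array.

Merging process:

Compare 1 vs 1: take 1 from left. Merged: [1]
Compare 10 vs 1: take 1 from right. Merged: [1, 1]
Compare 10 vs 4: take 4 from right. Merged: [1, 1, 4]
Compare 10 vs 9: take 9 from right. Merged: [1, 1, 4, 9]
Append remaining from left: [10, 15]. Merged: [1, 1, 4, 9, 10, 15]

Final merged array: [1, 1, 4, 9, 10, 15]
Total comparisons: 4

The merged array is [1, 1, 4, 9, 10, 15], requiring 4 comparisons. The merge step runs in O(n) time where n is the total number of elements.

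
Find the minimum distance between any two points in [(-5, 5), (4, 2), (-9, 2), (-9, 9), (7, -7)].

Computing all pairwise distances among 5 points:

d((-5, 5), (4, 2)) = 9.4868
d((-5, 5), (-9, 2)) = 5.0 <-- minimum
d((-5, 5), (-9, 9)) = 5.6569
d((-5, 5), (7, -7)) = 16.9706
d((4, 2), (-9, 2)) = 13.0
d((4, 2), (-9, 9)) = 14.7648
d((4, 2), (7, -7)) = 9.4868
d((-9, 2), (-9, 9)) = 7.0
d((-9, 2), (7, -7)) = 18.3576
d((-9, 9), (7, -7)) = 22.6274

Closest pair: (-5, 5) and (-9, 2) with distance 5.0

The closest pair is (-5, 5) and (-9, 2) with Euclidean distance 5.0. For 5 points, brute-force pairwise comparison is shown above. For large n, the divide-and-conquer algorithm (sort by x, recurse on halves, check the dividing strip) achieves O(n log n).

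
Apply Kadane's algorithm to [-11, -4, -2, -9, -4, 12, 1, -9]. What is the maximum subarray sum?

Using Kadane's algorithm on [-11, -4, -2, -9, -4, 12, 1, -9]:

Scanning through the array:
Position 1 (value -4): max_ending_here = -4, max_so_far = -4
Position 2 (value -2): max_ending_here = -2, max_so_far = -2
Position 3 (value -9): max_ending_here = -9, max_so_far = -2
Position 4 (value -4): max_ending_here = -4, max_so_far = -2
Position 5 (value 12): max_ending_here = 12, max_so_far = 12
Position 6 (value 1): max_ending_here = 13, max_so_far = 13
Position 7 (value -9): max_ending_here = 4, max_so_far = 13

Maximum subarray: [12, 1]
Maximum sum: 13

The maximum subarray is [12, 1] with sum 13. This subarray runs from index 5 to index 6.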